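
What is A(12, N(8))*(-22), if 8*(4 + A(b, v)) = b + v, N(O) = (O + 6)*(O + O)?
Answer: -561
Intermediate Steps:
N(O) = 2*O*(6 + O) (N(O) = (6 + O)*(2*O) = 2*O*(6 + O))
A(b, v) = -4 + b/8 + v/8 (A(b, v) = -4 + (b + v)/8 = -4 + (b/8 + v/8) = -4 + b/8 + v/8)
A(12, N(8))*(-22) = (-4 + (1/8)*12 + (2*8*(6 + 8))/8)*(-22) = (-4 + 3/2 + (2*8*14)/8)*(-22) = (-4 + 3/2 + (1/8)*224)*(-22) = (-4 + 3/2 + 28)*(-22) = (51/2)*(-22) = -561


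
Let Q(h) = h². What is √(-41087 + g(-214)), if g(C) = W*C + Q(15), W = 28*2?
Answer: I*√52846 ≈ 229.88*I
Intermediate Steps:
W = 56
g(C) = 225 + 56*C (g(C) = 56*C + 15² = 56*C + 225 = 225 + 56*C)
√(-41087 + g(-214)) = √(-41087 + (225 + 56*(-214))) = √(-41087 + (225 - 11984)) = √(-41087 - 11759) = √(-52846) = I*√52846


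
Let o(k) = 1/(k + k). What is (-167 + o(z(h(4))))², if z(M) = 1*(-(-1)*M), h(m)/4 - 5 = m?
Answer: 144552529/5184 ≈ 27884.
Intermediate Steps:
h(m) = 20 + 4*m
z(M) = M (z(M) = 1*M = M)
o(k) = 1/(2*k)
(-167 + o(z(h(4))))² = (-167 + 1/(2*(20 + 4*4)))² = (-167 + 1/(2*(20 + 16)))² = (-167 + (½)/36)² = (-167 + (½)*(1/36))² = (-167 + 1/72)² = (-12023/72)² = 144552529/5184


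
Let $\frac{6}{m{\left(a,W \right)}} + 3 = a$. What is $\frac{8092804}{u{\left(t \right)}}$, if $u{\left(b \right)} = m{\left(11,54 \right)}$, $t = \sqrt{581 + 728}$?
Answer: $\frac{32371216}{3} \approx 1.079 \cdot 10^{7}$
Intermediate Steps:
$t = \sqrt{1309} \approx 36.18$
$m{\left(a,W \right)} = \frac{6}{-3 + a}$
$u{\left(b \right)} = \frac{3}{4}$ ($u{\left(b \right)} = \frac{6}{-3 + 11} = \frac{6}{8} = 6 \cdot \frac{1}{8} = \frac{3}{4}$)
$\frac{8092804}{u{\left(t \right)}} = \frac{8092804}{\frac{3}{4}} = 8092804 \cdot \frac{4}{3} = \frac{32371216}{3}$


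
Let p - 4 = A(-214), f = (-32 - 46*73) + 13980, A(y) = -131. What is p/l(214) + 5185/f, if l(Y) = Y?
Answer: -11767/113313 ≈ -0.10385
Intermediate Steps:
f = 10590 (f = (-32 - 3358) + 13980 = -3390 + 13980 = 10590)
p = -127 (p = 4 - 131 = -127)
p/l(214) + 5185/f = -127/214 + 5185/10590 = -127*1/214 + 5185*(1/10590) = -127/214 + 1037/2118 = -11767/113313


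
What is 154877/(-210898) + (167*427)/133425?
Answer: -5625538243/28139065650 ≈ -0.19992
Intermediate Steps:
154877/(-210898) + (167*427)/133425 = 154877*(-1/210898) + 71309*(1/133425) = -154877/210898 + 71309/133425 = -5625538243/28139065650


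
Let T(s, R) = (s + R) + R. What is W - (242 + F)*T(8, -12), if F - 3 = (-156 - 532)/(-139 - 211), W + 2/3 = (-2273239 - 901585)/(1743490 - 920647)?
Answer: 81192519046/20571075 ≈ 3946.9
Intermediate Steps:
W = -3723386/822843 (W = -⅔ + (-2273239 - 901585)/(1743490 - 920647) = -⅔ - 3174824/822843 = -3723386/822843 ≈ -4.5250)
T(s, R) = s + 2*R (T(s, R) = (R + s) + R = s + 2*R)
F = 869/175 (F = 3 + (-156 - 532)/(-139 - 211) = 3 - 688/(-350) = 3 - 688*(-1/350) = 3 + 344/175 = 869/175 ≈ 4.9657)
W - (242 + F)*T(8, -12) = -3723386/822843 - (242 + 869/175)*(8 + 2*(-12)) = -3723386/822843 - 43219*(8 - 24)/175 = -3723386/822843 - 43219*(-16)/175 = -3723386/822843 - 1*(-691504/175) = -3723386/822843 + 691504/175 = 81192519046/20571075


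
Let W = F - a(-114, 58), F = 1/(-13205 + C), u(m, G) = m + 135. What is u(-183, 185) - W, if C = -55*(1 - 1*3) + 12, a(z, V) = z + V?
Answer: -1360631/13083 ≈ -104.00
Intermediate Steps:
a(z, V) = V + z
C = 122 (C = -55*(1 - 3) + 12 = -55*(-2) + 12 = 110 + 12 = 122)
u(m, G) = 135 + m
F = -1/13083 (F = 1/(-13205 + 122) = 1/(-13083) = -1/13083 ≈ -7.6435e-5)
W = 732647/13083 (W = -1/13083 - (58 - 114) = -1/13083 - 1*(-56) = -1/13083 + 56 = 732647/13083 ≈ 56.000)
u(-183, 185) - W = (135 - 183) - 1*732647/13083 = -48 - 732647/13083 = -1360631/13083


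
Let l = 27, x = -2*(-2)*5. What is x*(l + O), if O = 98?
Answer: 2500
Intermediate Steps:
x = 20 (x = 4*5 = 20)
x*(l + O) = 20*(27 + 98) = 20*125 = 2500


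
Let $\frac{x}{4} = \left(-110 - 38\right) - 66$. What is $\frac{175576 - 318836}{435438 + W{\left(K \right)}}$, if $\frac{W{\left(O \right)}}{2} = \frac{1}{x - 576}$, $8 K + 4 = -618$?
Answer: $- \frac{102574160}{311773607} \approx -0.329$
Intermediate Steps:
$K = - \frac{311}{4}$ ($K = - \frac{1}{2} + \frac{1}{8} \left(-618\right) = - \frac{1}{2} - \frac{309}{4} = - \frac{311}{4} \approx -77.75$)
$x = -856$ ($x = 4 \left(\left(-110 - 38\right) - 66\right) = 4 \left(-148 - 66\right) = 4 \left(-214\right) = -856$)
$W{\left(O \right)} = - \frac{1}{716}$ ($W{\left(O \right)} = \frac{2}{-856 - 576} = \frac{2}{-1432} = 2 \left(- \frac{1}{1432}\right) = - \frac{1}{716}$)
$\frac{175576 - 318836}{435438 + W{\left(K \right)}} = \frac{175576 - 318836}{435438 - \frac{1}{716}} = - \frac{143260}{\frac{311773607}{716}} = \left(-143260\right) \frac{716}{311773607} = - \frac{102574160}{311773607}$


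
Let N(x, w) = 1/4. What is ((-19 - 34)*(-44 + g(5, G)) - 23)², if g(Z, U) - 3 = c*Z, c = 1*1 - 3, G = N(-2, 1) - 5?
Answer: 7182400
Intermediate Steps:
N(x, w) = ¼
G = -19/4 (G = ¼ - 5 = -19/4 ≈ -4.7500)
c = -2 (c = 1 - 3 = -2)
g(Z, U) = 3 - 2*Z
((-19 - 34)*(-44 + g(5, G)) - 23)² = ((-19 - 34)*(-44 + (3 - 2*5)) - 23)² = (-53*(-44 + (3 - 10)) - 23)² = (-53*(-44 - 7) - 23)² = (-53*(-51) - 23)² = (2703 - 23)² = 2680² = 7182400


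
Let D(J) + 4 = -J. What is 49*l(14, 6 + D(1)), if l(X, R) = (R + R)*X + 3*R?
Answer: 1519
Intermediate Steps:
D(J) = -4 - J
l(X, R) = 3*R + 2*R*X (l(X, R) = (2*R)*X + 3*R = 2*R*X + 3*R = 3*R + 2*R*X)
49*l(14, 6 + D(1)) = 49*((6 + (-4 - 1*1))*(3 + 2*14)) = 49*((6 + (-4 - 1))*(3 + 28)) = 49*((6 - 5)*31) = 49*(1*31) = 49*31 = 1519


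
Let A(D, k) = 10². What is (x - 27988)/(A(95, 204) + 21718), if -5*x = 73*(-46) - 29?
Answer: -136553/109090 ≈ -1.2517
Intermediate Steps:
A(D, k) = 100
x = 3387/5 (x = -(73*(-46) - 29)/5 = -(-3358 - 29)/5 = -⅕*(-3387) = 3387/5 ≈ 677.40)
(x - 27988)/(A(95, 204) + 21718) = (3387/5 - 27988)/(100 + 21718) = -136553/5/21818 = -136553/5*1/21818 = -136553/109090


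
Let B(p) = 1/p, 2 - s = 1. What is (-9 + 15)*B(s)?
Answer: 6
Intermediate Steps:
s = 1 (s = 2 - 1*1 = 2 - 1 = 1)
(-9 + 15)*B(s) = (-9 + 15)/1 = 6*1 = 6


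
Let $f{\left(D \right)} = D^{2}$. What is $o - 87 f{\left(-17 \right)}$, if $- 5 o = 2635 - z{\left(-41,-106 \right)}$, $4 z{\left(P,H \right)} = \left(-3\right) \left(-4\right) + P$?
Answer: $- \frac{513429}{20} \approx -25671.0$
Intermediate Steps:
$z{\left(P,H \right)} = 3 + \frac{P}{4}$ ($z{\left(P,H \right)} = \frac{\left(-3\right) \left(-4\right) + P}{4} = \frac{12 + P}{4} = 3 + \frac{P}{4}$)
$o = - \frac{10569}{20}$ ($o = - \frac{2635 - \left(3 + \frac{1}{4} \left(-41\right)\right)}{5} = - \frac{2635 - \left(3 - \frac{41}{4}\right)}{5} = - \frac{2635 - - \frac{29}{4}}{5} = - \frac{2635 + \frac{29}{4}}{5} = \left(- \frac{1}{5}\right) \frac{10569}{4} = - \frac{10569}{20} \approx -528.45$)
$o - 87 f{\left(-17 \right)} = - \frac{10569}{20} - 87 \left(-17\right)^{2} = - \frac{10569}{20} - 25143 = - \frac{513429}{20}$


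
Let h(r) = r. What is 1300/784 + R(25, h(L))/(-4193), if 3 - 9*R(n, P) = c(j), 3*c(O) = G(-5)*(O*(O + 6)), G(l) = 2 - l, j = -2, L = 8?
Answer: 5254405/3169908 ≈ 1.6576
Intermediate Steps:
c(O) = 7*O*(6 + O)/3 (c(O) = ((2 - 1*(-5))*(O*(O + 6)))/3 = ((2 + 5)*(O*(6 + O)))/3 = (7*(O*(6 + O)))/3 = (7*O*(6 + O))/3 = 7*O*(6 + O)/3)
R(n, P) = 65/27 (R(n, P) = ⅓ - 7*(-2)*(6 - 2)/27 = ⅓ - 7*(-2)*4/27 = ⅓ - ⅑*(-56/3) = ⅓ + 56/27 = 65/27)
1300/784 + R(25, h(L))/(-4193) = 1300/784 + (65/27)/(-4193) = 1300*(1/784) + (65/27)*(-1/4193) = 325/196 - 65/113211 = 5254405/3169908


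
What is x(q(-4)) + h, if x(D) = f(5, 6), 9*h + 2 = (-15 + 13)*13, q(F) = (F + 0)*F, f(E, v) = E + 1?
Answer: 26/9 ≈ 2.8889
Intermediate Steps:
f(E, v) = 1 + E
q(F) = F² (q(F) = F*F = F²)
h = -28/9 (h = -2/9 + ((-15 + 13)*13)/9 = -2/9 + (-2*13)/9 = -2/9 + (⅑)*(-26) = -2/9 - 26/9 = -28/9 ≈ -3.1111)
x(D) = 6 (x(D) = 1 + 5 = 6)
x(q(-4)) + h = 6 - 28/9 = 26/9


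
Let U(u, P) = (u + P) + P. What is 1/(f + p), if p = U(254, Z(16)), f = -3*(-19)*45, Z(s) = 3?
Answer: 1/2825 ≈ 0.00035398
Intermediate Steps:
U(u, P) = u + 2*P (U(u, P) = (P + u) + P = u + 2*P)
f = 2565 (f = 57*45 = 2565)
p = 260 (p = 254 + 2*3 = 254 + 6 = 260)
1/(f + p) = 1/(2565 + 260) = 1/2825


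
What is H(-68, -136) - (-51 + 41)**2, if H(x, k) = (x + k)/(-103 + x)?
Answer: -5632/57 ≈ -98.807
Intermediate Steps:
H(x, k) = (k + x)/(-103 + x)
H(-68, -136) - (-51 + 41)**2 = (-136 - 68)/(-103 - 68) - (-51 + 41)**2 = -204/(-171) - 1*(-10)**2 = -1/171*(-204) - 1*100 = 68/57 - 100 = -5632/57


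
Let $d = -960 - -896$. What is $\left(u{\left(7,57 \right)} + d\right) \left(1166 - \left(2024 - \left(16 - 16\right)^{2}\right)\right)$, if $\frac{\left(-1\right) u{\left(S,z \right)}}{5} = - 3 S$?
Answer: $-35178$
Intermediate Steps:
$u{\left(S,z \right)} = 15 S$ ($u{\left(S,z \right)} = - 5 \left(- 3 S\right) = 15 S$)
$d = -64$ ($d = -960 + 896 = -64$)
$\left(u{\left(7,57 \right)} + d\right) \left(1166 - \left(2024 - \left(16 - 16\right)^{2}\right)\right) = \left(15 \cdot 7 - 64\right) \left(1166 - \left(2024 - \left(16 - 16\right)^{2}\right)\right) = \left(105 - 64\right) \left(1166 - \left(2024 + 0\right)\right) = 41 \left(1166 + \left(\left(0 - 665\right) - 1359\right)\right) = 41 \left(1166 - 2024\right) = 41 \left(-858\right) = -35178$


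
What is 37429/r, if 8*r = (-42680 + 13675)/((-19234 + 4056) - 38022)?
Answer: 3185956480/5801 ≈ 5.4921e+5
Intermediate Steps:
r = 5801/85120 (r = ((-42680 + 13675)/((-19234 + 4056) - 38022))/8 = (-29005/(-15178 - 38022))/8 = (-29005/(-53200))/8 = (-29005*(-1/53200))/8 = (1/8)*(5801/10640) = 5801/85120 ≈ 0.068151)
37429/r = 37429/(5801/85120) = 37429*(85120/5801) = 3185956480/5801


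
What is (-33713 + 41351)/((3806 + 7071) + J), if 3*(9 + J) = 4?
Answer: 11457/16304 ≈ 0.70271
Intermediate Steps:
J = -23/3 (J = -9 + (⅓)*4 = -9 + 4/3 = -23/3 ≈ -7.6667)
(-33713 + 41351)/((3806 + 7071) + J) = (-33713 + 41351)/((3806 + 7071) - 23/3) = 7638/(10877 - 23/3) = 7638/(32608/3) = 7638*(3/32608) = 11457/16304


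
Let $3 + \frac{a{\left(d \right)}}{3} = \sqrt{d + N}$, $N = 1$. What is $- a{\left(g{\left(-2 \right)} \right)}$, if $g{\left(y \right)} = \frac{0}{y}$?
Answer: $6$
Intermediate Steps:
$g{\left(y \right)} = 0$
$a{\left(d \right)} = -9 + 3 \sqrt{1 + d}$ ($a{\left(d \right)} = -9 + 3 \sqrt{d + 1} = -9 + 3 \sqrt{1 + d}$)
$- a{\left(g{\left(-2 \right)} \right)} = - (-9 + 3 \sqrt{1 + 0}) = - (-9 + 3 \sqrt{1}) = - (-9 + 3 \cdot 1) = - (-9 + 3) = \left(-1\right) \left(-6\right) = 6$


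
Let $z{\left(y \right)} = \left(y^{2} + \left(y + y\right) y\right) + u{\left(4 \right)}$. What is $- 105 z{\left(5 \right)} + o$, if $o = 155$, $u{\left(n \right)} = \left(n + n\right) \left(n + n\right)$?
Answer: $-14440$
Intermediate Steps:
$u{\left(n \right)} = 4 n^{2}$ ($u{\left(n \right)} = 2 n 2 n = 4 n^{2}$)
$z{\left(y \right)} = 64 + 3 y^{2}$ ($z{\left(y \right)} = \left(y^{2} + \left(y + y\right) y\right) + 4 \cdot 4^{2} = \left(y^{2} + 2 y y\right) + 4 \cdot 16 = \left(y^{2} + 2 y^{2}\right) + 64 = 3 y^{2} + 64 = 64 + 3 y^{2}$)
$- 105 z{\left(5 \right)} + o = - 105 \left(64 + 3 \cdot 5^{2}\right) + 155 = - 105 \left(64 + 3 \cdot 25\right) + 155 = - 105 \left(64 + 75\right) + 155 = \left(-105\right) 139 + 155 = -14595 + 155 = -14440$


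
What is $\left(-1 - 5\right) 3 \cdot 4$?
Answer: $-72$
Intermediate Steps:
$\left(-1 - 5\right) 3 \cdot 4 = \left(-6\right) 12 = -72$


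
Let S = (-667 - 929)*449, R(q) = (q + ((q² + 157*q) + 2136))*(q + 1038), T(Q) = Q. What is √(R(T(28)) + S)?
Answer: 10*√71121 ≈ 2666.9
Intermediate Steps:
R(q) = (1038 + q)*(2136 + q² + 158*q) (R(q) = (q + (2136 + q² + 157*q))*(1038 + q) = (2136 + q² + 158*q)*(1038 + q) = (1038 + q)*(2136 + q² + 158*q))
S = -716604 (S = -1596*449 = -716604)
√(R(T(28)) + S) = √((2217168 + 28³ + 1196*28² + 166140*28) - 716604) = √((2217168 + 21952 + 1196*784 + 4651920) - 716604) = √((2217168 + 21952 + 937664 + 4651920) - 716604) = √(7828704 - 716604) = √7112100 = 10*√71121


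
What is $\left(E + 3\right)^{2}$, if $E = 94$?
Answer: $9409$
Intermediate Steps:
$\left(E + 3\right)^{2} = \left(94 + 3\right)^{2} = 97^{2} = 9409$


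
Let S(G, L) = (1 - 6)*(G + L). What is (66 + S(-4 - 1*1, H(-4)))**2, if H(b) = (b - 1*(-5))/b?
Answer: 136161/16 ≈ 8510.1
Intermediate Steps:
H(b) = (5 + b)/b (H(b) = (b + 5)/b = (5 + b)/b)
S(G, L) = -5*G - 5*L (S(G, L) = -5*(G + L) = -5*G - 5*L)
(66 + S(-4 - 1*1, H(-4)))**2 = (66 + (-5*(-4 - 1*1) - 5*(5 - 4)/(-4)))**2 = (66 + (-5*(-4 - 1) - (-5)/4))**2 = (66 + (-5*(-5) - 5*(-1/4)))**2 = (66 + (25 + 5/4))**2 = (66 + 105/4)**2 = (369/4)**2 = 136161/16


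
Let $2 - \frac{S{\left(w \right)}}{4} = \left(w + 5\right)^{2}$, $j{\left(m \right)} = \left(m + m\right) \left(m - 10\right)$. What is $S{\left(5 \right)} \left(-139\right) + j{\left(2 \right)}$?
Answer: $54456$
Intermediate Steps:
$j{\left(m \right)} = 2 m \left(-10 + m\right)$
$S{\left(w \right)} = 8 - 4 \left(5 + w\right)^{2}$ ($S{\left(w \right)} = 8 - 4 \left(w + 5\right)^{2} = 8 - 4 \left(5 + w\right)^{2}$)
$S{\left(5 \right)} \left(-139\right) + j{\left(2 \right)} = \left(8 - 4 \left(5 + 5\right)^{2}\right) \left(-139\right) + 2 \cdot 2 \left(-10 + 2\right) = \left(8 - 4 \cdot 10^{2}\right) \left(-139\right) + 2 \cdot 2 \left(-8\right) = \left(8 - 400\right) \left(-139\right) - 32 = \left(-392\right) \left(-139\right) - 32 = 54488 - 32 = 54456$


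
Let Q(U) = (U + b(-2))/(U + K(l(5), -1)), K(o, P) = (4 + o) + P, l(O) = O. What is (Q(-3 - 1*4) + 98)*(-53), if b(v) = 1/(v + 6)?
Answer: -19345/4 ≈ -4836.3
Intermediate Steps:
K(o, P) = 4 + P + o
b(v) = 1/(6 + v)
Q(U) = (¼ + U)/(8 + U) (Q(U) = (U + 1/(6 - 2))/(U + (4 - 1 + 5)) = (U + 1/4)/(U + 8) = (U + ¼)/(8 + U) = (¼ + U)/(8 + U))
(Q(-3 - 1*4) + 98)*(-53) = ((¼ + (-3 - 1*4))/(8 + (-3 - 1*4)) + 98)*(-53) = ((¼ + (-3 - 4))/(8 + (-3 - 4)) + 98)*(-53) = ((¼ - 7)/(8 - 7) + 98)*(-53) = (-27/4/1 + 98)*(-53) = (1*(-27/4) + 98)*(-53) = (-27/4 + 98)*(-53) = (365/4)*(-53) = -19345/4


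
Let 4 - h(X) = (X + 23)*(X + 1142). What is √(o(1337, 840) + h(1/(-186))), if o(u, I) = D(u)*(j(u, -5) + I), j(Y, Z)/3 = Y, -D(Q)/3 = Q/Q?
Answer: I*√1411819051/186 ≈ 202.01*I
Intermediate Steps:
D(Q) = -3 (D(Q) = -3*Q/Q = -3*1 = -3)
j(Y, Z) = 3*Y
h(X) = 4 - (23 + X)*(1142 + X) (h(X) = 4 - (X + 23)*(X + 1142) = 4 - (23 + X)*(1142 + X))
o(u, I) = -9*u - 3*I (o(u, I) = -3*(3*u + I) = -3*(I + 3*u) = -9*u - 3*I)
√(o(1337, 840) + h(1/(-186))) = √((-9*1337 - 3*840) + (-26262 - (1/(-186))² - 1165/(-186))) = √((-12033 - 2520) + (-26262 - (-1/186)² - 1165*(-1/186))) = √(-14553 + (-26262 - 1*1/34596 + 1165/186)) = √(-14553 + (-26262 - 1/34596 + 1165/186)) = √(-14553 - 908343463/34596) = √(-1411819051/34596) = I*√1411819051/186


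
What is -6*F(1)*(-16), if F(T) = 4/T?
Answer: 384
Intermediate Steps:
-6*F(1)*(-16) = -24/1*(-16) = -24*(-16) = 384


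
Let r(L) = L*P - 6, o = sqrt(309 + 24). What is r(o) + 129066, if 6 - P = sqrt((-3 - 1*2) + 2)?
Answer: 129060 + 3*sqrt(37)*(6 - I*sqrt(3)) ≈ 1.2917e+5 - 31.607*I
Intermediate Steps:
o = 3*sqrt(37) (o = sqrt(333) = 3*sqrt(37) ≈ 18.248)
P = 6 - I*sqrt(3) (P = 6 - sqrt((-3 - 1*2) + 2) = 6 - sqrt((-3 - 2) + 2) = 6 - sqrt(-5 + 2) = 6 - sqrt(-3) = 6 - I*sqrt(3) ≈ 6.0 - 1.732*I)
r(L) = -6 + L*(6 - I*sqrt(3)) (r(L) = L*(6 - I*sqrt(3)) - 6 = -6 + L*(6 - I*sqrt(3)))
r(o) + 129066 = (-6 + (3*sqrt(37))*(6 - I*sqrt(3))) + 129066 = (-6 + 3*sqrt(37)*(6 - I*sqrt(3))) + 129066 = 129060 + 3*sqrt(37)*(6 - I*sqrt(3))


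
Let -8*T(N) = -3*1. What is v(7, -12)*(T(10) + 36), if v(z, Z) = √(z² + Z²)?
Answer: 291*√193/8 ≈ 505.34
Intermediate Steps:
T(N) = 3/8 (T(N) = -(-3)/8 = -⅛*(-3) = 3/8)
v(z, Z) = √(Z² + z²)
v(7, -12)*(T(10) + 36) = √((-12)² + 7²)*(3/8 + 36) = √(144 + 49)*(291/8) = √193*(291/8) = 291*√193/8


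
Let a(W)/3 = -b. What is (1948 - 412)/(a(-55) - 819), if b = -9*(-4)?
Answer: -512/309 ≈ -1.6570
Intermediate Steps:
b = 36
a(W) = -108 (a(W) = 3*(-1*36) = 3*(-36) = -108)
(1948 - 412)/(a(-55) - 819) = (1948 - 412)/(-108 - 819) = 1536/(-927) = 1536*(-1/927) = -512/309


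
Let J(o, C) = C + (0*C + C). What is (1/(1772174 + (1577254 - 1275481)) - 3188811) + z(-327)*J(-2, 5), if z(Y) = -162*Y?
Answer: -5514772323236/2073947 ≈ -2.6591e+6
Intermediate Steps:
J(o, C) = 2*C (J(o, C) = C + (0 + C) = C + C = 2*C)
(1/(1772174 + (1577254 - 1275481)) - 3188811) + z(-327)*J(-2, 5) = (1/(1772174 + (1577254 - 1275481)) - 3188811) + (-162*(-327))*(2*5) = (1/(1772174 + 301773) - 3188811) + 52974*10 = (1/2073947 - 3188811) + 529740 = -6613425007016/2073947 + 529740 = -5514772323236/2073947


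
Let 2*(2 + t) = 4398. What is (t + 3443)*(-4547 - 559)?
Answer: -28797840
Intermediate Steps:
t = 2197 (t = -2 + (½)*4398 = -2 + 2199 = 2197)
(t + 3443)*(-4547 - 559) = (2197 + 3443)*(-4547 - 559) = 5640*(-5106) = -28797840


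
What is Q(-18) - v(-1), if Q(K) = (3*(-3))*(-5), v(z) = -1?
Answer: 46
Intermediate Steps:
Q(K) = 45 (Q(K) = -9*(-5) = 45)
Q(-18) - v(-1) = 45 - 1*(-1) = 45 + 1 = 46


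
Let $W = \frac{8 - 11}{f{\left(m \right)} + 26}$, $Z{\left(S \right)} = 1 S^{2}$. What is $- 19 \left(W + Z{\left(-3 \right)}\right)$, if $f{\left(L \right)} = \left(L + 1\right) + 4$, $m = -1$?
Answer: $- \frac{1691}{10} \approx -169.1$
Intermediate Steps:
$f{\left(L \right)} = 5 + L$ ($f{\left(L \right)} = \left(1 + L\right) + 4 = 5 + L$)
$Z{\left(S \right)} = S^{2}$
$W = - \frac{1}{10}$ ($W = \frac{8 - 11}{\left(5 - 1\right) + 26} = \frac{8 - 11}{4 + 26} = - \frac{3}{30} = \left(-3\right) \frac{1}{30} = - \frac{1}{10} \approx -0.1$)
$- 19 \left(W + Z{\left(-3 \right)}\right) = - 19 \left(- \frac{1}{10} + \left(-3\right)^{2}\right) = - 19 \left(- \frac{1}{10} + 9\right) = \left(-19\right) \frac{89}{10} = - \frac{1691}{10}$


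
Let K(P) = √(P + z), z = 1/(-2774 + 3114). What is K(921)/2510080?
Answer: √26616985/426713600 ≈ 1.2090e-5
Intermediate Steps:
z = 1/340 ≈ 0.0029412
K(P) = √(1/340 + P) (K(P) = √(P + 1/340) = √(1/340 + P))
K(921)/2510080 = (√(85 + 28900*921)/170)/2510080 = (√(85 + 26616900)/170)*(1/2510080) = (√26616985/170)*(1/2510080) = √26616985/426713600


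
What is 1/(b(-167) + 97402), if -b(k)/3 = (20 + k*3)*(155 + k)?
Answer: 1/80086 ≈ 1.2487e-5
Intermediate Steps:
b(k) = -3*(20 + 3*k)*(155 + k) (b(k) = -3*(20 + k*3)*(155 + k) = -3*(20 + 3*k)*(155 + k))
1/(b(-167) + 97402) = 1/((-9300 - 1455*(-167) - 9*(-167)²) + 97402) = 1/((-9300 + 242985 - 9*27889) + 97402) = 1/((-9300 + 242985 - 251001) + 97402) = 1/(-17316 + 97402) = 1/80086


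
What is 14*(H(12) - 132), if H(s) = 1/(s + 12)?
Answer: -22169/12 ≈ -1847.4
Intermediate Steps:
H(s) = 1/(12 + s)
14*(H(12) - 132) = 14*(1/(12 + 12) - 132) = 14*(1/24 - 132) = 14*(-3167/24) = -22169/12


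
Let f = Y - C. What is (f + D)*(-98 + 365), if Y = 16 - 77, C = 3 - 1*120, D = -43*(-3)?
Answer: 49395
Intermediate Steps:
D = 129
C = -117 (C = 3 - 120 = -117)
Y = -61
f = 56 (f = -61 - 1*(-117) = -61 + 117 = 56)
(f + D)*(-98 + 365) = (56 + 129)*(-98 + 365) = 185*267 = 49395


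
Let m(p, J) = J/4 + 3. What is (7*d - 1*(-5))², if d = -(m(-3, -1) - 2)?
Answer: 1/16 ≈ 0.062500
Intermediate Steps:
m(p, J) = 3 + J/4 (m(p, J) = J/4 + 3 = 3 + J/4)
d = -¾ (d = -((3 + (¼)*(-1)) - 2) = -((3 - ¼) - 2) = -(11/4 - 2) = -1*¾ = -¾ ≈ -0.75000)
(7*d - 1*(-5))² = (7*(-¾) - 1*(-5))² = (-21/4 + 5)² = (-¼)² = 1/16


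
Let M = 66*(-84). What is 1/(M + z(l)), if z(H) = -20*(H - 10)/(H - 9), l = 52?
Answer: -43/239232 ≈ -0.00017974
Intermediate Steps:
z(H) = -20*(-10 + H)/(-9 + H)
M = -5544
1/(M + z(l)) = 1/(-5544 + 20*(10 - 1*52)/(-9 + 52)) = 1/(-5544 + 20*(10 - 52)/43) = 1/(-5544 + 20*(1/43)*(-42)) = 1/(-5544 - 840/43) = 1/(-239232/43) = -43/239232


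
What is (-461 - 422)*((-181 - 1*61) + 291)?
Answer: -43267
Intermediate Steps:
(-461 - 422)*((-181 - 1*61) + 291) = -883*((-181 - 61) + 291) = -883*(-242 + 291) = -883*49 = -43267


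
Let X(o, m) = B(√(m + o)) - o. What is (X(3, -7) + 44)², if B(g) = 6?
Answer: 2209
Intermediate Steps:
X(o, m) = 6 - o
(X(3, -7) + 44)² = ((6 - 1*3) + 44)² = ((6 - 3) + 44)² = (3 + 44)² = 47² = 2209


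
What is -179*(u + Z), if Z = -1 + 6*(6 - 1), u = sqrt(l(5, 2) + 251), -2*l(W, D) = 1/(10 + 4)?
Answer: -5191 - 179*sqrt(49189)/14 ≈ -8026.7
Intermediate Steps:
l(W, D) = -1/28 (l(W, D) = -1/(2*(10 + 4)) = -1/2/14 = -1/2*1/14 = -1/28)
u = sqrt(49189)/14 (u = sqrt(-1/28 + 251) = sqrt(7027/28) = sqrt(49189)/14 ≈ 15.842)
Z = 29 (Z = -1 + 6*5 = -1 + 30 = 29)
-179*(u + Z) = -179*(sqrt(49189)/14 + 29) = -179*(29 + sqrt(49189)/14) = -5191 - 179*sqrt(49189)/14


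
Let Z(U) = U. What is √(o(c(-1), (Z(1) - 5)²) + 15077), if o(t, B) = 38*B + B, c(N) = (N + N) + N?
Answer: √15701 ≈ 125.30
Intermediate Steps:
c(N) = 3*N (c(N) = 2*N + N = 3*N)
o(t, B) = 39*B
√(o(c(-1), (Z(1) - 5)²) + 15077) = √(39*(1 - 5)² + 15077) = √(39*(-4)² + 15077) = √(39*16 + 15077) = √(624 + 15077) = √15701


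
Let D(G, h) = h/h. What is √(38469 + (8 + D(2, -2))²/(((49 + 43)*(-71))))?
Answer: √410339304291/3266 ≈ 196.14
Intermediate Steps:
D(G, h) = 1
√(38469 + (8 + D(2, -2))²/(((49 + 43)*(-71)))) = √(38469 + (8 + 1)²/(((49 + 43)*(-71)))) = √(38469 + 9²/((92*(-71)))) = √(38469 + 81/(-6532)) = √(38469 + 81*(-1/6532)) = √(38469 - 81/6532) = √(251279427/6532) = √410339304291/3266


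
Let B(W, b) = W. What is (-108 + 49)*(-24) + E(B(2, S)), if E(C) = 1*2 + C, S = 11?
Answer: 1420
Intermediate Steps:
E(C) = 2 + C
(-108 + 49)*(-24) + E(B(2, S)) = (-108 + 49)*(-24) + (2 + 2) = -59*(-24) + 4 = 1416 + 4 = 1420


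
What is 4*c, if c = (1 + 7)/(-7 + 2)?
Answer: -32/5 ≈ -6.4000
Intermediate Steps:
c = -8/5 (c = 8/(-5) = 8*(-⅕) = -8/5 ≈ -1.6000)
4*c = 4*(-8/5) = -32/5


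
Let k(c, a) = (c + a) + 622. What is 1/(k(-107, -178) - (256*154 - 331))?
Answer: -1/38756 ≈ -2.5802e-5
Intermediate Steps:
k(c, a) = 622 + a + c (k(c, a) = (a + c) + 622 = 622 + a + c)
1/(k(-107, -178) - (256*154 - 331)) = 1/((622 - 178 - 107) - (256*154 - 331)) = 1/(337 - (39424 - 331)) = 1/(337 - 1*39093) = 1/(337 - 39093) = 1/(-38756) = -1/38756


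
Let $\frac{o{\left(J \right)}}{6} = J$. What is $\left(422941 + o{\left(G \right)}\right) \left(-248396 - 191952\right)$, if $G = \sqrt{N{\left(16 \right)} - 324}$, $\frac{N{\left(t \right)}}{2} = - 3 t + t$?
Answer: $-186241223468 - 5284176 i \sqrt{97} \approx -1.8624 \cdot 10^{11} - 5.2043 \cdot 10^{7} i$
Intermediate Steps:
$N{\left(t \right)} = - 4 t$ ($N{\left(t \right)} = 2 \left(- 3 t + t\right) = 2 \left(- 2 t\right) = - 4 t$)
$G = 2 i \sqrt{97}$ ($G = \sqrt{\left(-4\right) 16 - 324} = \sqrt{-64 - 324} = \sqrt{-388} = 2 i \sqrt{97} \approx 19.698 i$)
$o{\left(J \right)} = 6 J$
$\left(422941 + o{\left(G \right)}\right) \left(-248396 - 191952\right) = \left(422941 + 6 \cdot 2 i \sqrt{97}\right) \left(-248396 - 191952\right) = \left(422941 + 12 i \sqrt{97}\right) \left(-440348\right) = -186241223468 - 5284176 i \sqrt{97}$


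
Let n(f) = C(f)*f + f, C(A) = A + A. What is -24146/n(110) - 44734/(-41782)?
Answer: 1511834/19533085 ≈ 0.077399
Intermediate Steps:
C(A) = 2*A
n(f) = f + 2*f**2 (n(f) = (2*f)*f + f = 2*f**2 + f = f + 2*f**2)
-24146/n(110) - 44734/(-41782) = -24146*1/(110*(1 + 2*110)) - 44734/(-41782) = -24146*1/(110*(1 + 220)) - 44734*(-1/41782) = -24146/(110*221) + 22367/20891 = -24146/24310 + 22367/20891 = -24146*1/24310 + 22367/20891 = -12073/12155 + 22367/20891 = 1511834/19533085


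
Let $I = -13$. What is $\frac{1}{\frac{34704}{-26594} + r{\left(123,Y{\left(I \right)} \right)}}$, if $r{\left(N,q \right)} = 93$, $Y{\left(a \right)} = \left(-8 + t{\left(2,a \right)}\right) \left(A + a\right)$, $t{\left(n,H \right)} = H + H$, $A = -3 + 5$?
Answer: $\frac{13297}{1219269} \approx 0.010906$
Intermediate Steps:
$A = 2$
$t{\left(n,H \right)} = 2 H$
$Y{\left(a \right)} = \left(-8 + 2 a\right) \left(2 + a\right)$
$\frac{1}{\frac{34704}{-26594} + r{\left(123,Y{\left(I \right)} \right)}} = \frac{1}{\frac{34704}{-26594} + 93} = \frac{1}{34704 \left(- \frac{1}{26594}\right) + 93} = \frac{1}{- \frac{17352}{13297} + 93} = \frac{1}{\frac{1219269}{13297}} = \frac{13297}{1219269}$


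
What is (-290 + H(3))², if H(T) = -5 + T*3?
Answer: 81796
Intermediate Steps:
H(T) = -5 + 3*T
(-290 + H(3))² = (-290 + (-5 + 3*3))² = (-290 + (-5 + 9))² = (-290 + 4)² = (-286)² = 81796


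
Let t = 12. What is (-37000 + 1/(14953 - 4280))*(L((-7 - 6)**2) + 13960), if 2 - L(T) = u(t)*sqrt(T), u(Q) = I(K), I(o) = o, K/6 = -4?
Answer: -433601296902/821 ≈ -5.2814e+8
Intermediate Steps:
K = -24 (K = 6*(-4) = -24)
u(Q) = -24
L(T) = 2 + 24*sqrt(T) (L(T) = 2 - (-24)*sqrt(T) = 2 + 24*sqrt(T))
(-37000 + 1/(14953 - 4280))*(L((-7 - 6)**2) + 13960) = (-37000 + 1/(14953 - 4280))*((2 + 24*sqrt((-7 - 6)**2)) + 13960) = (-37000 + 1/10673)*((2 + 24*sqrt((-13)**2)) + 13960) = (-37000 + 1/10673)*((2 + 24*sqrt(169)) + 13960) = -394900999*((2 + 24*13) + 13960)/10673 = -394900999*((2 + 312) + 13960)/10673 = -394900999*(314 + 13960)/10673 = -394900999/10673*14274 = -433601296902/821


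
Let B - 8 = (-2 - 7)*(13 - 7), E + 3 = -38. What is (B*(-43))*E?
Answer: -81098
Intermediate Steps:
E = -41 (E = -3 - 38 = -41)
B = -46 (B = 8 + (-2 - 7)*(13 - 7) = 8 - 9*6 = 8 - 54 = -46)
(B*(-43))*E = -46*(-43)*(-41) = 1978*(-41) = -81098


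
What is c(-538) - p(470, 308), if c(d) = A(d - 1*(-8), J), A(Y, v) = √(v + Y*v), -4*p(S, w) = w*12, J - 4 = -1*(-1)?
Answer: 924 + 23*I*√5 ≈ 924.0 + 51.43*I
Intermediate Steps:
J = 5 (J = 4 - 1*(-1) = 4 + 1 = 5)
p(S, w) = -3*w (p(S, w) = -w*12/4 = -3*w)
c(d) = √(45 + 5*d) (c(d) = √(5*(1 + (d - 1*(-8)))) = √(5*(1 + (d + 8))) = √(5*(1 + (8 + d))) = √(5*(9 + d)) = √(45 + 5*d))
c(-538) - p(470, 308) = √(45 + 5*(-538)) - (-3)*308 = √(45 - 2690) - 1*(-924) = √(-2645) + 924 = 23*I*√5 + 924 = 924 + 23*I*√5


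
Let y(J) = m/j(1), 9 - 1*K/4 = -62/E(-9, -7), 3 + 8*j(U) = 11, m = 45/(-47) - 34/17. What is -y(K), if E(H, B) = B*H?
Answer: 139/47 ≈ 2.9574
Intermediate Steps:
m = -139/47 (m = 45*(-1/47) - 34*1/17 = -45/47 - 2 = -139/47 ≈ -2.9574)
j(U) = 1 (j(U) = -3/8 + (⅛)*11 = -3/8 + 11/8 = 1)
K = 2516/63 (K = 36 - (-248)/((-7*(-9))) = 36 - (-248)/63 = 36 - 4*(-62/63) = 36 + 248/63 = 2516/63 ≈ 39.937)
y(J) = -139/47 (y(J) = -139/47/1 = -139/47*1 = -139/47)
-y(K) = -1*(-139/47) = 139/47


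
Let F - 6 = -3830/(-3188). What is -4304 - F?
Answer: -6872055/1594 ≈ -4311.2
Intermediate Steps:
F = 11479/1594 (F = 6 - 3830/(-3188) = 6 - 3830*(-1/3188) = 6 + 1915/1594 = 11479/1594 ≈ 7.2014)
-4304 - F = -4304 - 1*11479/1594 = -4304 - 11479/1594 = -6872055/1594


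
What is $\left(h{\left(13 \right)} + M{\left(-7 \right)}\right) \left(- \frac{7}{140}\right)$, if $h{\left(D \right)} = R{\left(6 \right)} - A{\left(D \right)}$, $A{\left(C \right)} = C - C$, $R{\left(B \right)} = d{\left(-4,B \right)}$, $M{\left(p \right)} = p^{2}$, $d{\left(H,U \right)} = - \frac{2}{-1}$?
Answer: $- \frac{51}{20} \approx -2.55$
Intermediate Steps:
$d{\left(H,U \right)} = 2$ ($d{\left(H,U \right)} = \left(-2\right) \left(-1\right) = 2$)
$R{\left(B \right)} = 2$
$A{\left(C \right)} = 0$
$h{\left(D \right)} = 2$ ($h{\left(D \right)} = 2 - 0 = 2 + 0 = 2$)
$\left(h{\left(13 \right)} + M{\left(-7 \right)}\right) \left(- \frac{7}{140}\right) = \left(2 + \left(-7\right)^{2}\right) \left(- \frac{7}{140}\right) = \left(2 + 49\right) \left(\left(-7\right) \frac{1}{140}\right) = 51 \left(- \frac{1}{20}\right) = - \frac{51}{20}$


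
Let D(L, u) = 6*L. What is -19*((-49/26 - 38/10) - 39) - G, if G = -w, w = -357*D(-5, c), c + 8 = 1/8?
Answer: 1502671/130 ≈ 11559.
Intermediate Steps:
c = -63/8 (c = -8 + 1/8 = -63/8 ≈ -7.8750)
w = 10710 (w = -2142*(-5) = -357*(-30) = 10710)
G = -10710 (G = -1*10710 = -10710)
-19*((-49/26 - 38/10) - 39) - G = -19*((-49/26 - 38/10) - 39) - 1*(-10710) = -19*((-49*1/26 - 38*1/10) - 39) + 10710 = -19*((-49/26 - 19/5) - 39) + 10710 = -19*(-739/130 - 39) + 10710 = -19*(-5809/130) + 10710 = 110371/130 + 10710 = 1502671/130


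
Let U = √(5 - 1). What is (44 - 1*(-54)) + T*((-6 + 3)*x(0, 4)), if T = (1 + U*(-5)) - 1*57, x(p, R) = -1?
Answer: -100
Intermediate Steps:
U = 2 (U = √4 = 2)
T = -66 (T = (1 + 2*(-5)) - 1*57 = (1 - 10) - 57 = -9 - 57 = -66)
(44 - 1*(-54)) + T*((-6 + 3)*x(0, 4)) = (44 - 1*(-54)) - 66*(-6 + 3)*(-1) = (44 + 54) - (-198)*(-1) = 98 - 66*3 = 98 - 198 = -100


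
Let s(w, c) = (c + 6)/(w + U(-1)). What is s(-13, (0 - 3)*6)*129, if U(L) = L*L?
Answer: 129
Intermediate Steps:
U(L) = L**2
s(w, c) = (6 + c)/(1 + w) (s(w, c) = (c + 6)/(w + (-1)**2) = (6 + c)/(w + 1) = (6 + c)/(1 + w))
s(-13, (0 - 3)*6)*129 = ((6 + (0 - 3)*6)/(1 - 13))*129 = ((6 - 3*6)/(-12))*129 = -(6 - 18)/12*129 = -1/12*(-12)*129 = 1*129 = 129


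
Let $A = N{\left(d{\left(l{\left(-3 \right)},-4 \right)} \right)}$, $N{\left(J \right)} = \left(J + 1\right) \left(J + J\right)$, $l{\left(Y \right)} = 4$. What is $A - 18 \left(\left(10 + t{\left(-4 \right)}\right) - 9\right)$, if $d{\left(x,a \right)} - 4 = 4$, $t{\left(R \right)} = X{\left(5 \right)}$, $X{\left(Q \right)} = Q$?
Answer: $36$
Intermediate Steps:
$t{\left(R \right)} = 5$
$d{\left(x,a \right)} = 8$ ($d{\left(x,a \right)} = 4 + 4 = 8$)
$N{\left(J \right)} = 2 J \left(1 + J\right)$ ($N{\left(J \right)} = \left(1 + J\right) 2 J = 2 J \left(1 + J\right)$)
$A = 144$ ($A = 2 \cdot 8 \left(1 + 8\right) = 2 \cdot 8 \cdot 9 = 144$)
$A - 18 \left(\left(10 + t{\left(-4 \right)}\right) - 9\right) = 144 - 18 \left(\left(10 + 5\right) - 9\right) = 144 - 18 \left(15 - 9\right) = 144 - 108 = 36$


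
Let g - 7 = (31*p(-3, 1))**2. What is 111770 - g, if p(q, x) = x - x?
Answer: 111763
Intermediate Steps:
p(q, x) = 0
g = 7 (g = 7 + (31*0)**2 = 7 + 0**2 = 7 + 0 = 7)
111770 - g = 111770 - 1*7 = 111770 - 7 = 111763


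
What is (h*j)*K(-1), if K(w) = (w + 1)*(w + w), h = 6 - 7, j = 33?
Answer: 0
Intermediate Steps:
h = -1
K(w) = 2*w*(1 + w) (K(w) = (1 + w)*(2*w) = 2*w*(1 + w))
(h*j)*K(-1) = (-1*33)*(2*(-1)*(1 - 1)) = -66*(-1)*0 = -33*0 = 0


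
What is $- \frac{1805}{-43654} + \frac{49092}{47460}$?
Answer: $\frac{185727289}{172651570} \approx 1.0757$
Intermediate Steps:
$- \frac{1805}{-43654} + \frac{49092}{47460} = \left(-1805\right) \left(- \frac{1}{43654}\right) + 49092 \cdot \frac{1}{47460} = \frac{1805}{43654} + \frac{4091}{3955} = \frac{185727289}{172651570}$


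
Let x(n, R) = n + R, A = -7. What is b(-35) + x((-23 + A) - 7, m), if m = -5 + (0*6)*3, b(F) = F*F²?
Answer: -42917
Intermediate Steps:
b(F) = F³
m = -5 (m = -5 + 0*3 = -5 + 0 = -5)
x(n, R) = R + n
b(-35) + x((-23 + A) - 7, m) = (-35)³ + (-5 + ((-23 - 7) - 7)) = -42875 + (-5 + (-30 - 7)) = -42875 + (-5 - 37) = -42875 - 42 = -42917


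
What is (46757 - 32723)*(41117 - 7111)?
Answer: 477240204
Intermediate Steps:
(46757 - 32723)*(41117 - 7111) = 14034*34006 = 477240204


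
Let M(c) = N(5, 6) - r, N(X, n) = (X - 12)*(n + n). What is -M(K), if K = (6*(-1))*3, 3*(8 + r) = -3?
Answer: 75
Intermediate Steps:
r = -9 (r = -8 + (⅓)*(-3) = -8 - 1 = -9)
K = -18 (K = -6*3 = -18)
N(X, n) = 2*n*(-12 + X) (N(X, n) = (-12 + X)*(2*n) = 2*n*(-12 + X))
M(c) = -75 (M(c) = 2*6*(-12 + 5) - 1*(-9) = 2*6*(-7) + 9 = -84 + 9 = -75)
-M(K) = -1*(-75) = 75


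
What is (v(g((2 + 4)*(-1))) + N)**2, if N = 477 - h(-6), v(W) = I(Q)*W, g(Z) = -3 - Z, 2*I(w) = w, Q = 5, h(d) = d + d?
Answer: 986049/4 ≈ 2.4651e+5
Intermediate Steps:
h(d) = 2*d
I(w) = w/2
v(W) = 5*W/2 (v(W) = ((1/2)*5)*W = 5*W/2)
N = 489 (N = 477 - 2*(-6) = 477 - 1*(-12) = 477 + 12 = 489)
(v(g((2 + 4)*(-1))) + N)**2 = (5*(-3 - (2 + 4)*(-1))/2 + 489)**2 = (5*(-3 - 6*(-1))/2 + 489)**2 = (5*(-3 - 1*(-6))/2 + 489)**2 = (5*(-3 + 6)/2 + 489)**2 = ((5/2)*3 + 489)**2 = (15/2 + 489)**2 = (993/2)**2 = 986049/4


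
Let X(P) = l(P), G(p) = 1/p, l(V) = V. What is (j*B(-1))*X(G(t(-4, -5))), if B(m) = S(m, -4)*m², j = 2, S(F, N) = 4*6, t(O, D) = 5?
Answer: 48/5 ≈ 9.6000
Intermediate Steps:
G(p) = 1/p
S(F, N) = 24
X(P) = P
B(m) = 24*m²
(j*B(-1))*X(G(t(-4, -5))) = (2*(24*(-1)²))/5 = (2*(24*1))*(⅕) = (2*24)*(⅕) = 48*(⅕) = 48/5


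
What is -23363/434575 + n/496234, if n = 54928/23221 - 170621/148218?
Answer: -39900397754080021451/742220803954132017900 ≈ -0.053758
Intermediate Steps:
n = 4179328063/3441770178 (n = 54928*(1/23221) - 170621*1/148218 = 54928/23221 - 170621/148218 = 4179328063/3441770178 ≈ 1.2143)
-23363/434575 + n/496234 = -23363/434575 + (4179328063/3441770178)/496234 = -23363*1/434575 + (4179328063/3441770178)*(1/496234) = -23363/434575 + 4179328063/1707923382509652 = -39900397754080021451/742220803954132017900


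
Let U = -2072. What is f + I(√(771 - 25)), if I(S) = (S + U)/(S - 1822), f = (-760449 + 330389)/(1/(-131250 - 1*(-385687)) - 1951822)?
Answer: 1118807018124350827/824118415838712897 + 125*√746/1659469 ≈ 1.3596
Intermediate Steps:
f = 109423176220/496615734213 (f = -430060/(1/(-131250 + 385687) - 1951822) = -430060/(1/254437 - 1951822) = -430060/(-496615734213/254437) = -430060*(-254437/496615734213) = 109423176220/496615734213 ≈ 0.22034)
I(S) = (-2072 + S)/(-1822 + S) (I(S) = (S - 2072)/(S - 1822) = (-2072 + S)/(-1822 + S))
f + I(√(771 - 25)) = 109423176220/496615734213 + (-2072 + √(771 - 25))/(-1822 + √(771 - 25)) = 109423176220/496615734213 + (-2072 + √746)/(-1822 + √746)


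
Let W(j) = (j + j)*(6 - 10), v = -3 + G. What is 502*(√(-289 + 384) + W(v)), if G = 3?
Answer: 502*√95 ≈ 4892.9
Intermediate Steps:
v = 0 (v = -3 + 3 = 0)
W(j) = -8*j (W(j) = (2*j)*(-4) = -8*j)
502*(√(-289 + 384) + W(v)) = 502*(√(-289 + 384) - 8*0) = 502*(√95 + 0) = 502*√95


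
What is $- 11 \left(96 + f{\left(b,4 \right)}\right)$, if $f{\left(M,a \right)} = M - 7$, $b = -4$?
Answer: $-935$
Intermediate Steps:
$f{\left(M,a \right)} = -7 + M$
$- 11 \left(96 + f{\left(b,4 \right)}\right) = - 11 \left(96 - 11\right) = \left(-11\right) 85 = -935$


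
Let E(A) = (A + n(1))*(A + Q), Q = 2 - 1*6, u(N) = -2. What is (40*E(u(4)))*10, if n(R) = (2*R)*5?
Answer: -19200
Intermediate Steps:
Q = -4 (Q = 2 - 6 = -4)
n(R) = 10*R
E(A) = (-4 + A)*(10 + A) (E(A) = (A + 10*1)*(A - 4) = (A + 10)*(-4 + A) = (10 + A)*(-4 + A) = (-4 + A)*(10 + A))
(40*E(u(4)))*10 = (40*(-40 + (-2)² + 6*(-2)))*10 = (40*(-40 + 4 - 12))*10 = (40*(-48))*10 = -1920*10 = -19200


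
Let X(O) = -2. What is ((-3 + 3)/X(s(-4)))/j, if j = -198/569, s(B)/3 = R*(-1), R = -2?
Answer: 0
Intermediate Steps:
s(B) = 6 (s(B) = 3*(-2*(-1)) = 3*2 = 6)
j = -198/569 (j = -198*1/569 = -198/569 ≈ -0.34798)
((-3 + 3)/X(s(-4)))/j = ((-3 + 3)/(-2))/(-198/569) = -0*(-1)/2 = -569/198*0 = 0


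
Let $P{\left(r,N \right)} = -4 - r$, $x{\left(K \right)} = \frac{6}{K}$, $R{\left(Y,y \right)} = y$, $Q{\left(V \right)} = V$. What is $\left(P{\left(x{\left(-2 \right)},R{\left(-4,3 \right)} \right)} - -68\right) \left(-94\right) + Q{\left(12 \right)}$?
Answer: $-6286$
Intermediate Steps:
$\left(P{\left(x{\left(-2 \right)},R{\left(-4,3 \right)} \right)} - -68\right) \left(-94\right) + Q{\left(12 \right)} = \left(\left(-4 - \frac{6}{-2}\right) - -68\right) \left(-94\right) + 12 = \left(\left(-4 - 6 \left(- \frac{1}{2}\right)\right) + 68\right) \left(-94\right) + 12 = \left(\left(-4 - -3\right) + 68\right) \left(-94\right) + 12 = \left(\left(-4 + 3\right) + 68\right) \left(-94\right) + 12 = \left(-1 + 68\right) \left(-94\right) + 12 = 67 \left(-94\right) + 12 = -6298 + 12 = -6286$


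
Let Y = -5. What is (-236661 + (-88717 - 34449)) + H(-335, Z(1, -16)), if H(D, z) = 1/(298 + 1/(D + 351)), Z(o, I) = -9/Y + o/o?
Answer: -1716014947/4769 ≈ -3.5983e+5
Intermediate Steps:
Z(o, I) = 14/5 (Z(o, I) = -9/(-5) + o/o = -9*(-1/5) + 1 = 9/5 + 1 = 14/5)
H(D, z) = 1/(298 + 1/(351 + D))
(-236661 + (-88717 - 34449)) + H(-335, Z(1, -16)) = (-236661 + (-88717 - 34449)) + (351 - 335)/(104599 + 298*(-335)) = (-236661 - 123166) + 16/(104599 - 99830) = -359827 + 16/4769 = -1716014947/4769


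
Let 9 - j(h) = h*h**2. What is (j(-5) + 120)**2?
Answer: 64516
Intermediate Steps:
j(h) = 9 - h**3 (j(h) = 9 - h*h**2 = 9 - h**3)
(j(-5) + 120)**2 = ((9 - 1*(-5)**3) + 120)**2 = ((9 - 1*(-125)) + 120)**2 = ((9 + 125) + 120)**2 = (134 + 120)**2 = 254**2 = 64516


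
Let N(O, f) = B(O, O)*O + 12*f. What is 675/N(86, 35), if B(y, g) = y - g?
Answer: 45/28 ≈ 1.6071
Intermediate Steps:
N(O, f) = 12*f (N(O, f) = (O - O)*O + 12*f = 0*O + 12*f = 0 + 12*f = 12*f)
675/N(86, 35) = 675/((12*35)) = 675/420 = 675*(1/420) = 45/28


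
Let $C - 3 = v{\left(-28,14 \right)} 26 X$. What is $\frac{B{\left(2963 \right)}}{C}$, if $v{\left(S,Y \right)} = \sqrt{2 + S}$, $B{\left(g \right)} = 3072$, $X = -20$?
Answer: $\frac{9216}{7030409} + \frac{1597440 i \sqrt{26}}{7030409} \approx 0.0013109 + 1.1586 i$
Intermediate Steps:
$C = 3 - 520 i \sqrt{26}$ ($C = 3 + \sqrt{2 - 28} \cdot 26 \left(-20\right) = 3 + \sqrt{-26} \left(-520\right) = 3 + i \sqrt{26} \left(-520\right) = 3 - 520 i \sqrt{26} \approx 3.0 - 2651.5 i$)
$\frac{B{\left(2963 \right)}}{C} = \frac{3072}{3 - 520 i \sqrt{26}}$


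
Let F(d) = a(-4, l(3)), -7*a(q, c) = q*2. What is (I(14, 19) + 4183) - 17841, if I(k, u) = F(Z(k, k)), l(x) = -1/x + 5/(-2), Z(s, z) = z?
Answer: -95598/7 ≈ -13657.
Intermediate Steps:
l(x) = -5/2 - 1/x (l(x) = -1/x + 5*(-½) = -1/x - 5/2 = -5/2 - 1/x)
a(q, c) = -2*q/7 (a(q, c) = -q*2/7 = -2*q/7)
F(d) = 8/7 (F(d) = -2/7*(-4) = 8/7)
I(k, u) = 8/7
(I(14, 19) + 4183) - 17841 = (8/7 + 4183) - 17841 = 29289/7 - 17841 = -95598/7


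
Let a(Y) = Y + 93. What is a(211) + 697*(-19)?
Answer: -12939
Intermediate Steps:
a(Y) = 93 + Y
a(211) + 697*(-19) = (93 + 211) + 697*(-19) = 304 - 13243 = -12939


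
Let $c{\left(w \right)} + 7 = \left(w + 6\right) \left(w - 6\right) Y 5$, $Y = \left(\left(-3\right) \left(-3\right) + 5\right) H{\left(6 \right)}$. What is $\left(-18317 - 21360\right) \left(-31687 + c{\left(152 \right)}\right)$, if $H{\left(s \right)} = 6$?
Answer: $-383155472282$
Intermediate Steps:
$Y = 84$ ($Y = \left(\left(-3\right) \left(-3\right) + 5\right) 6 = \left(9 + 5\right) 6 = 14 \cdot 6 = 84$)
$c{\left(w \right)} = -7 + 420 \left(-6 + w\right) \left(6 + w\right)$ ($c{\left(w \right)} = -7 + \left(w + 6\right) \left(w - 6\right) 84 \cdot 5 = -7 + \left(6 + w\right) \left(-6 + w\right) 84 \cdot 5 = -7 + \left(-6 + w\right) \left(6 + w\right) 84 \cdot 5 = -7 + 84 \left(-6 + w\right) \left(6 + w\right) 5 = -7 + 420 \left(-6 + w\right) \left(6 + w\right)$)
$\left(-18317 - 21360\right) \left(-31687 + c{\left(152 \right)}\right) = \left(-18317 - 21360\right) \left(-31687 - \left(15127 - 420 \cdot 152^{2}\right)\right) = - 39677 \left(-31687 + \left(-15127 + 420 \cdot 23104\right)\right) = - 39677 \left(-31687 + \left(-15127 + 9703680\right)\right) = - 39677 \left(-31687 + 9688553\right) = \left(-39677\right) 9656866 = -383155472282$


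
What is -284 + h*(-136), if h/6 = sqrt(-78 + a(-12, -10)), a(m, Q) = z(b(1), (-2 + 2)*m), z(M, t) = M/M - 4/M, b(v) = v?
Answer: -284 - 7344*I ≈ -284.0 - 7344.0*I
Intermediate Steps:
z(M, t) = 1 - 4/M
a(m, Q) = -3 (a(m, Q) = (-4 + 1)/1 = 1*(-3) = -3)
h = 54*I (h = 6*sqrt(-78 - 3) = 6*sqrt(-81) = 6*(9*I) = 54*I ≈ 54.0*I)
-284 + h*(-136) = -284 + (54*I)*(-136) = -284 - 7344*I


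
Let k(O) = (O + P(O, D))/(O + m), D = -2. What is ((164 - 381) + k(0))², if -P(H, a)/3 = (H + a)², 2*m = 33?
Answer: 5736025/121 ≈ 47405.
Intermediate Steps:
m = 33/2 (m = (½)*33 = 33/2 ≈ 16.500)
P(H, a) = -3*(H + a)²
k(O) = (O - 3*(-2 + O)²)/(33/2 + O) (k(O) = (O - 3*(O - 2)²)/(O + 33/2) = (O - 3*(-2 + O)²)/(33/2 + O))
((164 - 381) + k(0))² = ((164 - 381) + 2*(0 - 3*(-2 + 0)²)/(33 + 2*0))² = (-217 + 2*(0 - 3*(-2)²)/(33 + 0))² = (-217 + 2*(0 - 3*4)/33)² = (-217 + 2*(1/33)*(0 - 12))² = (-217 + 2*(1/33)*(-12))² = (-217 - 8/11)² = (-2395/11)² = 5736025/121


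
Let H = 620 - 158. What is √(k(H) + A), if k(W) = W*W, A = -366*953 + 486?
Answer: 2*I*√33717 ≈ 367.24*I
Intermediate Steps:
H = 462
A = -348312 (A = -348798 + 486 = -348312)
k(W) = W²
√(k(H) + A) = √(462² - 348312) = √(213444 - 348312) = √(-134868) = 2*I*√33717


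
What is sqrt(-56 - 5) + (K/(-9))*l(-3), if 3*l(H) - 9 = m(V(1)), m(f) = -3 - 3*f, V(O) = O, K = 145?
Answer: -145/9 + I*sqrt(61) ≈ -16.111 + 7.8102*I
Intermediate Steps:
l(H) = 1 (l(H) = 3 + (-3 - 3*1)/3 = 3 + (-3 - 3)/3 = 3 + (1/3)*(-6) = 3 - 2 = 1)
sqrt(-56 - 5) + (K/(-9))*l(-3) = sqrt(-56 - 5) + (145/(-9))*1 = sqrt(-61) + (145*(-1/9))*1 = I*sqrt(61) - 145/9*1 = I*sqrt(61) - 145/9 = -145/9 + I*sqrt(61)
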